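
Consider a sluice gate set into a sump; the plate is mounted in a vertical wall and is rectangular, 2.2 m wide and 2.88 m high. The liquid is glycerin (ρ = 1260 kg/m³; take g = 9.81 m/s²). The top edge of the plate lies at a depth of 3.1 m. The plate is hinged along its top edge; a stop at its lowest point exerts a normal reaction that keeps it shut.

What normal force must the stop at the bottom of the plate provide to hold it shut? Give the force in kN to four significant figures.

γ = ρg = 1260 × 9.81 / 1000 = 12.3606 kN/m³.
The centroid lies 2.88/2 = 1.44 m below the top edge, so the centroid depth is h_c = 3.1 + 1.44 = 4.54 m.
A = 2.2 × 2.88 = 6.336 m².
Resultant F = γ·h_c·A = 12.3606 × 4.54 × 6.336 = 355.558 kN.
I_c = b·h³/12 = 2.2 × 2.88³/12 = 4.37944 m⁴.
Centre of pressure: y_p = y_c + I_c/(y_c·A) = 4.54 + 4.37944/(4.54 × 6.336) = 4.54 + 0.152247 = 4.69225 m along the plane.
The resultant acts 1.44 + 0.152247 = 1.59225 m (along the plate) below the hinge at the top edge, so the moment about the hinge is M = F × 1.59225 = 355.558 × 1.59225 = 566.137 kN·m.
A normal force at the bottom, 2.88 m from the hinge, must supply this moment: P = 566.137/2.88 = 196.575 kN.

P ≈ 196.6 kN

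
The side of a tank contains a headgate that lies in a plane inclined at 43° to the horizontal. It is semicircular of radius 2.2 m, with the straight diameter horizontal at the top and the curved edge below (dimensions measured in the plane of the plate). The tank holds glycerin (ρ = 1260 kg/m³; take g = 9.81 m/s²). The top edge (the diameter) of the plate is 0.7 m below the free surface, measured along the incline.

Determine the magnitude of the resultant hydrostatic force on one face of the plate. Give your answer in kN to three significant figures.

γ = ρg = 1260 × 9.81 / 1000 = 12.3606 kN/m³.
Let θ = 43° be the plate's angle to the horizontal; measure y along the incline from where the plane meets the free surface. Vertical depth h = y·sinθ with sinθ = 0.681998.
The centroid of a semicircle lies 4r/(3π) = 0.933709 m from the diameter, here below the top edge, so y_c = 0.7 + 0.933709 = 1.63371 m and h_c = 1.63371 × 0.681998 = 1.11419 m.
A = πr²/2 = π × 2.2²/2 = 7.60265 m².
Resultant F = γ·h_c·A = 12.3606 × 1.11419 × 7.60265 = 104.704 kN.

F ≈ 105 kN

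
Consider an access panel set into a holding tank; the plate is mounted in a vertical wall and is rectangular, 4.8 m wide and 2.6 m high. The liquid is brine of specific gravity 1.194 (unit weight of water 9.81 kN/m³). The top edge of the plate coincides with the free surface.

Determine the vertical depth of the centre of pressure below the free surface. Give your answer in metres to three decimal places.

γ = 1.194 × 9.81 = 11.71314 kN/m³.
The centroid lies 2.6/2 = 1.3 m below the top edge, so the centroid depth is h_c = 1.3 m.
A = 4.8 × 2.6 = 12.48 m².
Resultant F = γ·h_c·A = 11.71314 × 1.3 × 12.48 = 190.034 kN.
I_c = b·h³/12 = 4.8 × 2.6³/12 = 7.0304 m⁴.
Centre of pressure: y_p = y_c + I_c/(y_c·A) = 1.3 + 7.0304/(1.3 × 12.48) = 1.3 + 0.433333 = 1.73333 m along the plane.

h_p = 1.733 m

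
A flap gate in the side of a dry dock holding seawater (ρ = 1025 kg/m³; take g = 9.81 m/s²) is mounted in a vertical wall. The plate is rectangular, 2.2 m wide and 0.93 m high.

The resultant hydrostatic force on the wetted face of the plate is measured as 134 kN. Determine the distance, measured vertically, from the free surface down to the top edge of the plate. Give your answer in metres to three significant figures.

γ = ρg = 1025 × 9.81 / 1000 = 10.05525 kN/m³.
A = 2.2 × 0.93 = 2.046 m².
From F = γ·h_c·A, the centroid depth is h_c = 134/(10.05525 × 2.046) = 6.51338 m.
The centroid lies 0.93/2 = 0.465 m below the top edge, so the top edge sits at h_top = 6.51338 − 0.465 = 6.04838 m below the surface.

d_top ≈ 6.05 m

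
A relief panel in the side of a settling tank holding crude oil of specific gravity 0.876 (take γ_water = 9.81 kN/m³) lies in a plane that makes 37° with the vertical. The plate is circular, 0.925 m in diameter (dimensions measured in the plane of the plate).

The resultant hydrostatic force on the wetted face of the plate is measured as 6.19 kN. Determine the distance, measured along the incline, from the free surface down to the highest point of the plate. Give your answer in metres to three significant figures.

γ = 0.876 × 9.81 = 8.59356 kN/m³.
A = π(0.4625)² = 0.672006 m².
From F = γ·h_c·A, the centroid depth is h_c = 6.19/(8.59356 × 0.672006) = 1.07188 m.
The plate makes 37° with the vertical, i.e. θ = 90° − 37° = 53° to the horizontal. Measuring y along the incline from the free-surface line, vertical depth h = y·sinθ with sinθ = 0.798636.
Along the incline, y_c = h_c/sinθ = 1.07188/0.798636 = 1.34214 m.
The centroid is at the centre, 0.4625 m below the top of the plate, so the highest point sits at y_top = 1.34214 − 0.4625 = 0.87964 m along the incline.

y_top ≈ 0.880 m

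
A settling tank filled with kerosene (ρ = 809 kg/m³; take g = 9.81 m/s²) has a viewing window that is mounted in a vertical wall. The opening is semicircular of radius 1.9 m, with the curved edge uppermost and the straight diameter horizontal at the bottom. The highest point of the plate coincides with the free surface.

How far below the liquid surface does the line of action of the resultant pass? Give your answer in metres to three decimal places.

γ = ρg = 809 × 9.81 / 1000 = 7.93629 kN/m³.
The centroid lies 4r/(3π) = 0.806385 m above the diameter, so r − 4r/(3π) = 1.9 − 0.806385 = 1.09361 m below the topmost point, so the centroid depth is h_c = 1.09361 m.
A = πr²/2 = π × 1.9²/2 = 5.67057 m².
Resultant F = γ·h_c·A = 7.93629 × 1.09361 × 5.67057 = 49.216 kN.
I_c = (π/8 − 8/(9π))·r⁴ = 0.109757 × 1.9⁴ = 1.43036 m⁴.
Centre of pressure: y_p = y_c + I_c/(y_c·A) = 1.09361 + 1.43036/(1.09361 × 5.67057) = 1.09361 + 0.230651 = 1.32426 m along the plane.

h_p = 1.324 m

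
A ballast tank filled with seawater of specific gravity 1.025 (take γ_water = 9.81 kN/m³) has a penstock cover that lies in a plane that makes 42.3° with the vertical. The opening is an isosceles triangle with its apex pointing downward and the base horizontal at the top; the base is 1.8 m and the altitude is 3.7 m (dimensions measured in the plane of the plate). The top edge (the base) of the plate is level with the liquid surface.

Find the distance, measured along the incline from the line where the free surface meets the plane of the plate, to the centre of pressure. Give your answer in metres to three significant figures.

γ = 1.025 × 9.81 = 10.05525 kN/m³.
The plate makes 42.3° with the vertical, i.e. θ = 90° − 42.3° = 47.7° to the horizontal. Measuring y along the incline from the free-surface line, vertical depth h = y·sinθ with sinθ = 0.739631.
With the apex down, the centroid sits h/3 = 3.7/3 = 1.23333 m below the base (the top edge), so y_c = 1.23333 m and h_c = 1.23333 × 0.739631 = 0.912209 m.
A = ½ × 1.8 × 3.7 = 3.33 m².
Resultant F = γ·h_c·A = 10.05525 × 0.912209 × 3.33 = 30.5444 kN.
I_c = b·h³/36 = 1.8 × 3.7³/36 = 2.53265 m⁴.
Centre of pressure: y_p = y_c + I_c/(y_c·A) = 1.23333 + 2.53265/(1.23333 × 3.33) = 1.23333 + 0.616668 = 1.85 m along the plane.

y_p = 1.85 m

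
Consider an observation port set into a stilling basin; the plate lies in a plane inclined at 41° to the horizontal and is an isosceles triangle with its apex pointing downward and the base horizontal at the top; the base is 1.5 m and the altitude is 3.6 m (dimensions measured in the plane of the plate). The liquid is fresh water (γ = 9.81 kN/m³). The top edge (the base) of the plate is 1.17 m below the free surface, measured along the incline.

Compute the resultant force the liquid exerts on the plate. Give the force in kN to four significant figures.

γ = 9.81 kN/m³.
Let θ = 41° be the plate's angle to the horizontal; measure y along the incline from where the plane meets the free surface. Vertical depth h = y·sinθ with sinθ = 0.656059.
With the apex down, the centroid sits h/3 = 3.6/3 = 1.2 m below the base (the top edge), so y_c = 1.17 + 1.2 = 2.37 m and h_c = 2.37 × 0.656059 = 1.55486 m.
A = ½ × 1.5 × 3.6 = 2.7 m².
Resultant F = γ·h_c·A = 9.81 × 1.55486 × 2.7 = 41.1836 kN.

F ≈ 41.18 kN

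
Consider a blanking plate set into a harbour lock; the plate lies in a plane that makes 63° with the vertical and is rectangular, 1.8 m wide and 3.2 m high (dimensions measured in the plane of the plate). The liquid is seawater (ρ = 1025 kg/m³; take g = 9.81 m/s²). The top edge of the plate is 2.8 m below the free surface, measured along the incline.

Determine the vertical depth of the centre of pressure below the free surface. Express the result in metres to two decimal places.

h_p = 2.09 m

γ = ρg = 1025 × 9.81 / 1000 = 10.05525 kN/m³.
The plate makes 63° with the vertical, i.e. θ = 90° − 63° = 27° to the horizontal. Measuring y along the incline from the free-surface line, vertical depth h = y·sinθ with sinθ = 0.453990.
The centroid lies 3.2/2 = 1.6 m below the top edge, so y_c = 2.8 + 1.6 = 4.4 m and h_c = 4.4 × 0.453990 = 1.99756 m.
A = 1.8 × 3.2 = 5.76 m².
Resultant F = γ·h_c·A = 10.05525 × 1.99756 × 5.76 = 115.695 kN.
I_c = b·h³/12 = 1.8 × 3.2³/12 = 4.9152 m⁴.
Centre of pressure: y_p = y_c + I_c/(y_c·A) = 4.4 + 4.9152/(4.4 × 5.76) = 4.4 + 0.193939 = 4.59394 m along the plane.
Vertically, h_p = y_p·sinθ = 4.59394 × 0.453990 = 2.0856 m.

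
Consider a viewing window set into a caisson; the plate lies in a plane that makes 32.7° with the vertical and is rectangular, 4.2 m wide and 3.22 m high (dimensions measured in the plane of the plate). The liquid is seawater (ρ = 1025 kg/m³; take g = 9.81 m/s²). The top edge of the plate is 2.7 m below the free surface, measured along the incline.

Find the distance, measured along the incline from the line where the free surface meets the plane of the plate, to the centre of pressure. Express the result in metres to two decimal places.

γ = ρg = 1025 × 9.81 / 1000 = 10.05525 kN/m³.
The plate makes 32.7° with the vertical, i.e. θ = 90° − 32.7° = 57.3° to the horizontal. Measuring y along the incline from the free-surface line, vertical depth h = y·sinθ with sinθ = 0.841511.
The centroid lies 3.22/2 = 1.61 m below the top edge, so y_c = 2.7 + 1.61 = 4.31 m and h_c = 4.31 × 0.841511 = 3.62691 m.
A = 4.2 × 3.22 = 13.524 m².
Resultant F = γ·h_c·A = 10.05525 × 3.62691 × 13.524 = 493.213 kN.
I_c = b·h³/12 = 4.2 × 3.22³/12 = 11.6852 m⁴.
Centre of pressure: y_p = y_c + I_c/(y_c·A) = 4.31 + 11.6852/(4.31 × 13.524) = 4.31 + 0.200472 = 4.51047 m along the plane.

y_p = 4.51 m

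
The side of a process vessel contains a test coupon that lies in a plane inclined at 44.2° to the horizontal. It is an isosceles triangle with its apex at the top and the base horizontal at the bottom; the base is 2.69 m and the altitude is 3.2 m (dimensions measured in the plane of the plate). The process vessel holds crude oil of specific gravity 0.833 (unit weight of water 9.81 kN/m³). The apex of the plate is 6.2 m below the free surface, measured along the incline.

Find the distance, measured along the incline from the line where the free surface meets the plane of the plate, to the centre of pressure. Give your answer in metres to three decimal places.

y_p = 8.402 m

γ = 0.833 × 9.81 = 8.17173 kN/m³.
Let θ = 44.2° be the plate's angle to the horizontal; measure y along the incline from where the plane meets the free surface. Vertical depth h = y·sinθ with sinθ = 0.697165.
With the apex up, the centroid sits 2h/3 = 2 × 3.2/3 = 2.13333 m below the apex, so y_c = 6.2 + 2.13333 = 8.33333 m and h_c = 8.33333 × 0.697165 = 5.80971 m.
A = ½ × 2.69 × 3.2 = 4.304 m².
Resultant F = γ·h_c·A = 8.17173 × 5.80971 × 4.304 = 204.334 kN.
I_c = b·h³/36 = 2.69 × 3.2³/36 = 2.4485 m⁴.
Centre of pressure: y_p = y_c + I_c/(y_c·A) = 8.33333 + 2.4485/(8.33333 × 4.304) = 8.33333 + 0.0682668 = 8.4016 m along the plane.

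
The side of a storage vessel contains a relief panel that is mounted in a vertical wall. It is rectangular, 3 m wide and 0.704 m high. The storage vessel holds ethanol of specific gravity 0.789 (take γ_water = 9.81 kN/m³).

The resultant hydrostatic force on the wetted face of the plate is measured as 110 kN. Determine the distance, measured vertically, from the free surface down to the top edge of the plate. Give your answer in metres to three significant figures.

γ = 0.789 × 9.81 = 7.74009 kN/m³.
A = 3 × 0.704 = 2.112 m².
From F = γ·h_c·A, the centroid depth is h_c = 110/(7.74009 × 2.112) = 6.72903 m.
The centroid lies 0.704/2 = 0.352 m below the top edge, so the top edge sits at h_top = 6.72903 − 0.352 = 6.37703 m below the surface.

d_top ≈ 6.38 m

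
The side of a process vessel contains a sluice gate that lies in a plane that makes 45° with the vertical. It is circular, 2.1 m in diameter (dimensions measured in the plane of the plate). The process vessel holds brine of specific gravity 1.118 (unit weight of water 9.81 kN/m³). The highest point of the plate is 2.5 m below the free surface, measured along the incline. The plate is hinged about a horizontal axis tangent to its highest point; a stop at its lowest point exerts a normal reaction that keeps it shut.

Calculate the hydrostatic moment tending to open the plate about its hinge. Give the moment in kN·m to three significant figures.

M ≈ 108 kN·m

γ = 1.118 × 9.81 = 10.96758 kN/m³.
The plate makes 45° with the vertical, i.e. θ = 90° − 45° = 45° to the horizontal. Measuring y along the incline from the free-surface line, vertical depth h = y·sinθ with sinθ = 0.707107.
The centroid is at the centre, 1.05 m below the top of the plate, so y_c = 2.5 + 1.05 = 3.55 m and h_c = 3.55 × 0.707107 = 2.51023 m.
A = π(1.05)² = 3.46361 m².
Resultant F = γ·h_c·A = 10.96758 × 2.51023 × 3.46361 = 95.3572 kN.
I_c = πr⁴/4 = π × 1.05⁴/4 = 0.954656 m⁴.
Centre of pressure: y_p = y_c + I_c/(y_c·A) = 3.55 + 0.954656/(3.55 × 3.46361) = 3.55 + 0.0776407 = 3.62764 m along the plane.
The resultant acts 1.05 + 0.0776407 = 1.12764 m (along the plate) below the hinge at the top edge, so the moment about the hinge is M = F × 1.12764 = 95.3572 × 1.12764 = 107.529 kN·m.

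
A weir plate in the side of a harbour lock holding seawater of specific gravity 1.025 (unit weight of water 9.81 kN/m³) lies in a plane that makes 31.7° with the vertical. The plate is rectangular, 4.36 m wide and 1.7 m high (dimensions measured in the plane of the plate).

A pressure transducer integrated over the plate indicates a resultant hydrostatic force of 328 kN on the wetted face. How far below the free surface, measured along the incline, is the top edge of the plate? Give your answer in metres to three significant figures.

y_top ≈ 4.32 m

γ = 1.025 × 9.81 = 10.05525 kN/m³.
A = 4.36 × 1.7 = 7.412 m².
From F = γ·h_c·A, the centroid depth is h_c = 328/(10.05525 × 7.412) = 4.40094 m.
The plate makes 31.7° with the vertical, i.e. θ = 90° − 31.7° = 58.3° to the horizontal. Measuring y along the incline from the free-surface line, vertical depth h = y·sinθ with sinθ = 0.850811.
Along the incline, y_c = h_c/sinθ = 4.40094/0.850811 = 5.17264 m.
The centroid lies 1.7/2 = 0.85 m below the top edge, so the top edge sits at y_top = 5.17264 − 0.85 = 4.32264 m along the incline.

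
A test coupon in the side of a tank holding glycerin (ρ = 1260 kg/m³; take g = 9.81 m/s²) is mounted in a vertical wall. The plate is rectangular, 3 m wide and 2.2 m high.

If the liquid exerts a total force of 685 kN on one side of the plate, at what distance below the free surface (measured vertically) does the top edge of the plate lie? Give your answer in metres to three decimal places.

d_top ≈ 7.297 m

γ = ρg = 1260 × 9.81 / 1000 = 12.3606 kN/m³.
A = 3 × 2.2 = 6.6 m².
From F = γ·h_c·A, the centroid depth is h_c = 685/(12.3606 × 6.6) = 8.39667 m.
The centroid lies 2.2/2 = 1.1 m below the top edge, so the top edge sits at h_top = 8.39667 − 1.1 = 7.29667 m below the surface.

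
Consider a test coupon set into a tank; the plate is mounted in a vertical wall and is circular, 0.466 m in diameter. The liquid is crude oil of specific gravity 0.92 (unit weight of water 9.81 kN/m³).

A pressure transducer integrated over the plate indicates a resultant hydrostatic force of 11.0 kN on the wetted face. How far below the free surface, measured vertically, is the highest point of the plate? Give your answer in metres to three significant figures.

γ = 0.92 × 9.81 = 9.0252 kN/m³.
A = π(0.233)² = 0.170554 m².
From F = γ·h_c·A, the centroid depth is h_c = 11.0/(9.0252 × 0.170554) = 7.14618 m.
The centroid is at the centre, 0.233 m below the top of the plate, so the highest point sits at h_top = 7.14618 − 0.233 = 6.91318 m below the surface.

d_top ≈ 6.91 m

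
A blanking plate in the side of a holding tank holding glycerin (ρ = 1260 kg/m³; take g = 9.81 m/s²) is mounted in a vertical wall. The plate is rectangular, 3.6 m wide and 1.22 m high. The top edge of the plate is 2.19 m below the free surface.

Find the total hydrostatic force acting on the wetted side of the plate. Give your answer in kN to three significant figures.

F ≈ 152 kN

γ = ρg = 1260 × 9.81 / 1000 = 12.3606 kN/m³.
The centroid lies 1.22/2 = 0.61 m below the top edge, so the centroid depth is h_c = 2.19 + 0.61 = 2.8 m.
A = 3.6 × 1.22 = 4.392 m².
Resultant F = γ·h_c·A = 12.3606 × 2.8 × 4.392 = 152.006 kN.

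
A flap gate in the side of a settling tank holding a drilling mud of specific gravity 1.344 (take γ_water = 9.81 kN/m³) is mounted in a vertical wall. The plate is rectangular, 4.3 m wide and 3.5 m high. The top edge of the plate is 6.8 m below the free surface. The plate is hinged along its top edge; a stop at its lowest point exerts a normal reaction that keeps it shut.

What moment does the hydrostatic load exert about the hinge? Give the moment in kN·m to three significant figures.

M ≈ 3170 kN·m

γ = 1.344 × 9.81 = 13.18464 kN/m³.
The centroid lies 3.5/2 = 1.75 m below the top edge, so the centroid depth is h_c = 6.8 + 1.75 = 8.55 m.
A = 4.3 × 3.5 = 15.05 m².
Resultant F = γ·h_c·A = 13.18464 × 8.55 × 15.05 = 1696.57 kN.
I_c = b·h³/12 = 4.3 × 3.5³/12 = 15.3635 m⁴.
Centre of pressure: y_p = y_c + I_c/(y_c·A) = 8.55 + 15.3635/(8.55 × 15.05) = 8.55 + 0.119395 = 8.6694 m along the plane.
The resultant acts 1.75 + 0.119395 = 1.86939 m (along the plate) below the hinge at the top edge, so the moment about the hinge is M = F × 1.86939 = 1696.57 × 1.86939 = 3171.55 kN·m.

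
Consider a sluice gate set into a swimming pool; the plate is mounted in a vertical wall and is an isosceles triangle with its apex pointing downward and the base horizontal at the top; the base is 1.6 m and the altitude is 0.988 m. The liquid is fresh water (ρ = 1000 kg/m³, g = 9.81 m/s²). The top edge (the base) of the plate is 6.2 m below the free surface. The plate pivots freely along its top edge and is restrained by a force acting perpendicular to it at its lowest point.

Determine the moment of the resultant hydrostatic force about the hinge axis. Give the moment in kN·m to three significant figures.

γ = ρg = 1000 × 9.81 = 9810 N/m³ = 9.81 kN/m³.
With the apex down, the centroid sits h/3 = 0.988/3 = 0.329333 m below the base (the top edge), so the centroid depth is h_c = 6.2 + 0.329333 = 6.52933 m.
A = ½ × 1.6 × 0.988 = 0.7904 m².
Resultant F = γ·h_c·A = 9.81 × 6.52933 × 0.7904 = 50.6273 kN.
I_c = b·h³/36 = 1.6 × 0.988³/36 = 0.0428636 m⁴.
Centre of pressure: y_p = y_c + I_c/(y_c·A) = 6.52933 + 0.0428636/(6.52933 × 0.7904) = 6.52933 + 0.00830564 = 6.53764 m along the plane.
The resultant acts 0.329333 + 0.00830564 = 0.337639 m (along the plate) below the hinge at the top edge, so the moment about the hinge is M = F × 0.337639 = 50.6273 × 0.337639 = 17.0938 kN·m.

M ≈ 17.1 kN·m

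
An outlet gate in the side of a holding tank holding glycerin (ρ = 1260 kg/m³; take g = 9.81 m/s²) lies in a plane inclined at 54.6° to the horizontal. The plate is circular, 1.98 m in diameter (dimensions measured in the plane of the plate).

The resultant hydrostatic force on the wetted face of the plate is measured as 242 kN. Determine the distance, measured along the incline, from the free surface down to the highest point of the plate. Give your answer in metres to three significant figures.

γ = ρg = 1260 × 9.81 / 1000 = 12.3606 kN/m³.
A = π(0.99)² = 3.07907 m².
From F = γ·h_c·A, the centroid depth is h_c = 242/(12.3606 × 3.07907) = 6.35852 m.
Let θ = 54.6° be the plate's angle to the horizontal; measure y along the incline from where the plane meets the free surface. Vertical depth h = y·sinθ with sinθ = 0.815128.
Along the incline, y_c = h_c/sinθ = 6.35852/0.815128 = 7.80064 m.
The centroid is at the centre, 0.99 m below the top of the plate, so the highest point sits at y_top = 7.80064 − 0.99 = 6.81064 m along the incline.

y_top ≈ 6.81 m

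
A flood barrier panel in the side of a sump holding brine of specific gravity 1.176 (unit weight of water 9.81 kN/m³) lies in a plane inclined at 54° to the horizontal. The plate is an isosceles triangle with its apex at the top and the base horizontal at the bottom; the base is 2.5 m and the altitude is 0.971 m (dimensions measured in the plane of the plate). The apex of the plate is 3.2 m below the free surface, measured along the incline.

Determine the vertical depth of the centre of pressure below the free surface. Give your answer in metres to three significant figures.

h_p = 3.12 m

γ = 1.176 × 9.81 = 11.53656 kN/m³.
Let θ = 54° be the plate's angle to the horizontal; measure y along the incline from where the plane meets the free surface. Vertical depth h = y·sinθ with sinθ = 0.809017.
With the apex up, the centroid sits 2h/3 = 2 × 0.971/3 = 0.647333 m below the apex, so y_c = 3.2 + 0.647333 = 3.84733 m and h_c = 3.84733 × 0.809017 = 3.11256 m.
A = ½ × 2.5 × 0.971 = 1.21375 m².
Resultant F = γ·h_c·A = 11.53656 × 3.11256 × 1.21375 = 43.5836 kN.
I_c = b·h³/36 = 2.5 × 0.971³/36 = 0.0635763 m⁴.
Centre of pressure: y_p = y_c + I_c/(y_c·A) = 3.84733 + 0.0635763/(3.84733 × 1.21375) = 3.84733 + 0.0136147 = 3.86094 m along the plane.
Vertically, h_p = y_p·sinθ = 3.86094 × 0.809017 = 3.12357 m.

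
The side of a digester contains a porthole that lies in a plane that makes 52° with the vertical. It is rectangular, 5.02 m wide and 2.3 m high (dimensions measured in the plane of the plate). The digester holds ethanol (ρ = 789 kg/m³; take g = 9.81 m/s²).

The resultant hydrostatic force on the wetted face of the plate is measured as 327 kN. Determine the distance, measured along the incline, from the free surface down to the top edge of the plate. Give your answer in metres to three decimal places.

y_top ≈ 4.793 m

γ = ρg = 789 × 9.81 / 1000 = 7.74009 kN/m³.
A = 5.02 × 2.3 = 11.546 m².
From F = γ·h_c·A, the centroid depth is h_c = 327/(7.74009 × 11.546) = 3.65907 m.
The plate makes 52° with the vertical, i.e. θ = 90° − 52° = 38° to the horizontal. Measuring y along the incline from the free-surface line, vertical depth h = y·sinθ with sinθ = 0.615661.
Along the incline, y_c = h_c/sinθ = 3.65907/0.615661 = 5.94332 m.
The centroid lies 2.3/2 = 1.15 m below the top edge, so the top edge sits at y_top = 5.94332 − 1.15 = 4.79332 m along the incline.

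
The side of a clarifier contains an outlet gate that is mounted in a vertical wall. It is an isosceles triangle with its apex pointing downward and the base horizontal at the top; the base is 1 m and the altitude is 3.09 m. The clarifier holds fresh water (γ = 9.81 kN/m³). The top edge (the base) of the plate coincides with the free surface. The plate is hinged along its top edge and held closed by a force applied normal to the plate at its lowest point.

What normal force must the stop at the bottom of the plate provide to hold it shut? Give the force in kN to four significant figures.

γ = 9.81 kN/m³.
With the apex down, the centroid sits h/3 = 3.09/3 = 1.03 m below the base (the top edge), so the centroid depth is h_c = 1.03 m.
A = ½ × 1 × 3.09 = 1.545 m².
Resultant F = γ·h_c·A = 9.81 × 1.03 × 1.545 = 15.6111 kN.
I_c = b·h³/36 = 1 × 3.09³/36 = 0.819545 m⁴.
Centre of pressure: y_p = y_c + I_c/(y_c·A) = 1.03 + 0.819545/(1.03 × 1.545) = 1.03 + 0.515 = 1.545 m along the plane.
The resultant acts 1.03 + 0.515 = 1.545 m (along the plate) below the hinge at the top edge, so the moment about the hinge is M = F × 1.545 = 15.6111 × 1.545 = 24.1191 kN·m.
A normal force at the bottom, 3.09 m from the hinge, must supply this moment: P = 24.1191/3.09 = 7.80553 kN.

P ≈ 7.806 kN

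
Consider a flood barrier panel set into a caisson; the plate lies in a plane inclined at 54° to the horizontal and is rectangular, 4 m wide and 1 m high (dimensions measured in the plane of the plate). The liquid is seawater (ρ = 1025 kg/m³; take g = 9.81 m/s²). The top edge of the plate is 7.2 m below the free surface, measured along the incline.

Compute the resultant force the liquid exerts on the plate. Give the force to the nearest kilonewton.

γ = ρg = 1025 × 9.81 / 1000 = 10.05525 kN/m³.
Let θ = 54° be the plate's angle to the horizontal; measure y along the incline from where the plane meets the free surface. Vertical depth h = y·sinθ with sinθ = 0.809017.
The centroid lies 1/2 = 0.5 m below the top edge, so y_c = 7.2 + 0.5 = 7.7 m and h_c = 7.7 × 0.809017 = 6.22943 m.
A = 4 × 1 = 4 m².
Resultant F = γ·h_c·A = 10.05525 × 6.22943 × 4 = 250.554 kN.

F ≈ 251 kN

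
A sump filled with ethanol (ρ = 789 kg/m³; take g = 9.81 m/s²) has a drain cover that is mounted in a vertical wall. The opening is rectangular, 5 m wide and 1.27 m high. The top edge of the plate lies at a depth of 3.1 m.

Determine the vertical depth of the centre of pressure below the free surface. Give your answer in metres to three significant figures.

h_p = 3.77 m

γ = ρg = 789 × 9.81 / 1000 = 7.74009 kN/m³.
The centroid lies 1.27/2 = 0.635 m below the top edge, so the centroid depth is h_c = 3.1 + 0.635 = 3.735 m.
A = 5 × 1.27 = 6.35 m².
Resultant F = γ·h_c·A = 7.74009 × 3.735 × 6.35 = 183.574 kN.
I_c = b·h³/12 = 5 × 1.27³/12 = 0.853493 m⁴.
Centre of pressure: y_p = y_c + I_c/(y_c·A) = 3.735 + 0.853493/(3.735 × 6.35) = 3.735 + 0.0359862 = 3.77099 m along the plane.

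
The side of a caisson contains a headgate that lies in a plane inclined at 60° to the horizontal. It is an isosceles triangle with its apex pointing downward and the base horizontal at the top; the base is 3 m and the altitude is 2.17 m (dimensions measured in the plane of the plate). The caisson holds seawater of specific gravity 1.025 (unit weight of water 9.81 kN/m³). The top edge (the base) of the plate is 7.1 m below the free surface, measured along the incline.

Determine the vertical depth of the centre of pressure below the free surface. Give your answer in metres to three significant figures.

γ = 1.025 × 9.81 = 10.05525 kN/m³.
Let θ = 60° be the plate's angle to the horizontal; measure y along the incline from where the plane meets the free surface. Vertical depth h = y·sinθ with sinθ = 0.866025.
With the apex down, the centroid sits h/3 = 2.17/3 = 0.723333 m below the base (the top edge), so y_c = 7.1 + 0.723333 = 7.82333 m and h_c = 7.82333 × 0.866025 = 6.7752 m.
A = ½ × 3 × 2.17 = 3.255 m².
Resultant F = γ·h_c·A = 10.05525 × 6.7752 × 3.255 = 221.751 kN.
I_c = b·h³/36 = 3 × 2.17³/36 = 0.851526 m⁴.
Centre of pressure: y_p = y_c + I_c/(y_c·A) = 7.82333 + 0.851526/(7.82333 × 3.255) = 7.82333 + 0.0334392 = 7.85677 m along the plane.
Vertically, h_p = y_p·sinθ = 7.85677 × 0.866025 = 6.80416 m.

h_p = 6.80 m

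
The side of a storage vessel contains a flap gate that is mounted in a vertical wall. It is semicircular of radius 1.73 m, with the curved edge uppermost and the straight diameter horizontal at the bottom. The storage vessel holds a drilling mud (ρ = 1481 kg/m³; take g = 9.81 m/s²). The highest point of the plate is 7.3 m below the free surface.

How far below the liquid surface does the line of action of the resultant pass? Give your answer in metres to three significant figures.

h_p = 8.32 m

γ = ρg = 1481 × 9.81 / 1000 = 14.52861 kN/m³.
The centroid lies 4r/(3π) = 0.734235 m above the diameter, so r − 4r/(3π) = 1.73 − 0.734235 = 0.995765 m below the topmost point, so the centroid depth is h_c = 7.3 + 0.995765 = 8.29576 m.
A = πr²/2 = π × 1.73²/2 = 4.70124 m².
Resultant F = γ·h_c·A = 14.52861 × 8.29576 × 4.70124 = 566.621 kN.
I_c = (π/8 − 8/(9π))·r⁴ = 0.109757 × 1.73⁴ = 0.983143 m⁴.
Centre of pressure: y_p = y_c + I_c/(y_c·A) = 8.29576 + 0.983143/(8.29576 × 4.70124) = 8.29576 + 0.0252086 = 8.32097 m along the plane.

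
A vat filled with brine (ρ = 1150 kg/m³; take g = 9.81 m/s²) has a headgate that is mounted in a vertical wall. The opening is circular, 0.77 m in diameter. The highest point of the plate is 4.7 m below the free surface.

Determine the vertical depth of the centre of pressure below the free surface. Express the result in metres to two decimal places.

h_p = 5.09 m

γ = ρg = 1150 × 9.81 / 1000 = 11.2815 kN/m³.
The centroid is at the centre, 0.385 m below the top of the plate, so the centroid depth is h_c = 4.7 + 0.385 = 5.085 m.
A = π(0.385)² = 0.465663 m².
Resultant F = γ·h_c·A = 11.2815 × 5.085 × 0.465663 = 26.7134 kN.
I_c = πr⁴/4 = π × 0.385⁴/4 = 0.0172557 m⁴.
Centre of pressure: y_p = y_c + I_c/(y_c·A) = 5.085 + 0.0172557/(5.085 × 0.465663) = 5.085 + 0.00728735 = 5.09229 m along the plane.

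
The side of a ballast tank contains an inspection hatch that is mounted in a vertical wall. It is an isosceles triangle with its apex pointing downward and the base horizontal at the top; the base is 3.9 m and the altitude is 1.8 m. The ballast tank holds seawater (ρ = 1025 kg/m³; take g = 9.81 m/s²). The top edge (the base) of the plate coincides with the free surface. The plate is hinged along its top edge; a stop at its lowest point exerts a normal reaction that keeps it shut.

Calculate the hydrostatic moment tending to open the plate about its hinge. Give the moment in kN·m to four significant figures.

M ≈ 19.06 kN·m

γ = ρg = 1025 × 9.81 / 1000 = 10.05525 kN/m³.
With the apex down, the centroid sits h/3 = 1.8/3 = 0.6 m below the base (the top edge), so the centroid depth is h_c = 0.6 m.
A = ½ × 3.9 × 1.8 = 3.51 m².
Resultant F = γ·h_c·A = 10.05525 × 0.6 × 3.51 = 21.1764 kN.
I_c = b·h³/36 = 3.9 × 1.8³/36 = 0.6318 m⁴.
Centre of pressure: y_p = y_c + I_c/(y_c·A) = 0.6 + 0.6318/(0.6 × 3.51) = 0.6 + 0.3 = 0.9 m along the plane.
The resultant acts 0.6 + 0.3 = 0.9 m (along the plate) below the hinge at the top edge, so the moment about the hinge is M = F × 0.9 = 21.1764 × 0.9 = 19.0588 kN·m.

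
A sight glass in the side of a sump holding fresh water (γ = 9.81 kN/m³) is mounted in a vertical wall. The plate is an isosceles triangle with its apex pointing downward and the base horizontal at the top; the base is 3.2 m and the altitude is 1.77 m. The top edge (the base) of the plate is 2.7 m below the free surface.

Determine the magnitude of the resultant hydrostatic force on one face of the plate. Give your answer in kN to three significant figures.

F ≈ 91.4 kN

γ = 9.81 kN/m³.
With the apex down, the centroid sits h/3 = 1.77/3 = 0.59 m below the base (the top edge), so the centroid depth is h_c = 2.7 + 0.59 = 3.29 m.
A = ½ × 3.2 × 1.77 = 2.832 m².
Resultant F = γ·h_c·A = 9.81 × 3.29 × 2.832 = 91.4025 kN.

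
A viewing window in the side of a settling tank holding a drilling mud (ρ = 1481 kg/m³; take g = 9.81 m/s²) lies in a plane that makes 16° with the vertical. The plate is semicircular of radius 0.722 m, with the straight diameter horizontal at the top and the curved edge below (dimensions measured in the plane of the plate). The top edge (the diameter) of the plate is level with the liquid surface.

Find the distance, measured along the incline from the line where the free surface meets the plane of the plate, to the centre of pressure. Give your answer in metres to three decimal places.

γ = ρg = 1481 × 9.81 / 1000 = 14.52861 kN/m³.
The plate makes 16° with the vertical, i.e. θ = 90° − 16° = 74° to the horizontal. Measuring y along the incline from the free-surface line, vertical depth h = y·sinθ with sinθ = 0.961262.
The centroid of a semicircle lies 4r/(3π) = 0.306426 m from the diameter, here below the top edge, so y_c = 0.306426 m and h_c = 0.306426 × 0.961262 = 0.294556 m.
A = πr²/2 = π × 0.722²/2 = 0.818831 m².
Resultant F = γ·h_c·A = 14.52861 × 0.294556 × 0.818831 = 3.50418 kN.
I_c = (π/8 − 8/(9π))·r⁴ = 0.109757 × 0.722⁴ = 0.029825 m⁴.
Centre of pressure: y_p = y_c + I_c/(y_c·A) = 0.306426 + 0.029825/(0.306426 × 0.818831) = 0.306426 + 0.118867 = 0.425293 m along the plane.

y_p = 0.425 m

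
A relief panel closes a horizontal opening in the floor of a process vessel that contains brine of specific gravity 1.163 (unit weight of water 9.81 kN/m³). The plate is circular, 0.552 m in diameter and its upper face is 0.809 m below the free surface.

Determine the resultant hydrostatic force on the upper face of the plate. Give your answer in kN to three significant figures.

γ = 1.163 × 9.81 = 11.40903 kN/m³.
The plate is horizontal, so pressure is uniform at p = γ·h = 11.40903 × 0.809 = 9.22991 kN/m².
A = π(0.276)² = 0.239314 m².
F = p·A = 9.22991 × 0.239314 = 2.20885 kN.

F ≈ 2.21 kN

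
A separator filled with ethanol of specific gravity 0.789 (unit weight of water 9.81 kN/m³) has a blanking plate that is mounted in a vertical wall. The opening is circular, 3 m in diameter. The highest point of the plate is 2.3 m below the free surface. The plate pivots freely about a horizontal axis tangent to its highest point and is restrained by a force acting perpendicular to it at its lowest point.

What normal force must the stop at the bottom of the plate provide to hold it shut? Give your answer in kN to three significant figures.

P ≈ 114 kN

γ = 0.789 × 9.81 = 7.74009 kN/m³.
The centroid is at the centre, 1.5 m below the top of the plate, so the centroid depth is h_c = 2.3 + 1.5 = 3.8 m.
A = π(1.5)² = 7.06858 m².
Resultant F = γ·h_c·A = 7.74009 × 3.8 × 7.06858 = 207.903 kN.
I_c = πr⁴/4 = π × 1.5⁴/4 = 3.97608 m⁴.
Centre of pressure: y_p = y_c + I_c/(y_c·A) = 3.8 + 3.97608/(3.8 × 7.06858) = 3.8 + 0.148026 = 3.94803 m along the plane.
The resultant acts 1.5 + 0.148026 = 1.64803 m (along the plate) below the hinge at the top edge, so the moment about the hinge is M = F × 1.64803 = 207.903 × 1.64803 = 342.63 kN·m.
A normal force at the bottom, 3 m from the hinge, must supply this moment: P = 342.63/3 = 114.21 kN.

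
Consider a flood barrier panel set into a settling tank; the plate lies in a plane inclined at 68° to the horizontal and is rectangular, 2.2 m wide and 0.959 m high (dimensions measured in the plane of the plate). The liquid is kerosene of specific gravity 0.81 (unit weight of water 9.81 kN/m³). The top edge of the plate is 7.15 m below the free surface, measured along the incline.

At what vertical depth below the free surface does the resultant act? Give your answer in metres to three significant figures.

h_p = 7.08 m

γ = 0.81 × 9.81 = 7.9461 kN/m³.
Let θ = 68° be the plate's angle to the horizontal; measure y along the incline from where the plane meets the free surface. Vertical depth h = y·sinθ with sinθ = 0.927184.
The centroid lies 0.959/2 = 0.4795 m below the top edge, so y_c = 7.15 + 0.4795 = 7.6295 m and h_c = 7.6295 × 0.927184 = 7.07395 m.
A = 2.2 × 0.959 = 2.1098 m².
Resultant F = γ·h_c·A = 7.9461 × 7.07395 × 2.1098 = 118.593 kN.
I_c = b·h³/12 = 2.2 × 0.959³/12 = 0.161695 m⁴.
Centre of pressure: y_p = y_c + I_c/(y_c·A) = 7.6295 + 0.161695/(7.6295 × 2.1098) = 7.6295 + 0.0100452 = 7.63955 m along the plane.
Vertically, h_p = y_p·sinθ = 7.63955 × 0.927184 = 7.08327 m.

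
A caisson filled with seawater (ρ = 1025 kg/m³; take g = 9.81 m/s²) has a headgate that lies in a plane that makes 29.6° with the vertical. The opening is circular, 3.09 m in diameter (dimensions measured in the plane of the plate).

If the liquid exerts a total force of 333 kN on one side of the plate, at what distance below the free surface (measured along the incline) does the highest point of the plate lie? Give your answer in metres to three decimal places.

γ = ρg = 1025 × 9.81 / 1000 = 10.05525 kN/m³.
A = π(1.545)² = 7.49906 m².
From F = γ·h_c·A, the centroid depth is h_c = 333/(10.05525 × 7.49906) = 4.41616 m.
The plate makes 29.6° with the vertical, i.e. θ = 90° − 29.6° = 60.4° to the horizontal. Measuring y along the incline from the free-surface line, vertical depth h = y·sinθ with sinθ = 0.869495.
Along the incline, y_c = h_c/sinθ = 4.41616/0.869495 = 5.07899 m.
The centroid is at the centre, 1.545 m below the top of the plate, so the highest point sits at y_top = 5.07899 − 1.545 = 3.53399 m along the incline.

y_top ≈ 3.534 m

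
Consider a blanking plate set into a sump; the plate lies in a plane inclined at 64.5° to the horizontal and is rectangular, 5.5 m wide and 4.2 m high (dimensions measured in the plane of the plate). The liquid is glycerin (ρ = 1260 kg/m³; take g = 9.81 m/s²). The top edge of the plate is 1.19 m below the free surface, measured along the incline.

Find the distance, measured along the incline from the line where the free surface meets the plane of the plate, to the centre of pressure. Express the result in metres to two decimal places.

γ = ρg = 1260 × 9.81 / 1000 = 12.3606 kN/m³.
Let θ = 64.5° be the plate's angle to the horizontal; measure y along the incline from where the plane meets the free surface. Vertical depth h = y·sinθ with sinθ = 0.902585.
The centroid lies 4.2/2 = 2.1 m below the top edge, so y_c = 1.19 + 2.1 = 3.29 m and h_c = 3.29 × 0.902585 = 2.9695 m.
A = 5.5 × 4.2 = 23.1 m².
Resultant F = γ·h_c·A = 12.3606 × 2.9695 × 23.1 = 847.881 kN.
I_c = b·h³/12 = 5.5 × 4.2³/12 = 33.957 m⁴.
Centre of pressure: y_p = y_c + I_c/(y_c·A) = 3.29 + 33.957/(3.29 × 23.1) = 3.29 + 0.446809 = 3.73681 m along the plane.

y_p = 3.74 m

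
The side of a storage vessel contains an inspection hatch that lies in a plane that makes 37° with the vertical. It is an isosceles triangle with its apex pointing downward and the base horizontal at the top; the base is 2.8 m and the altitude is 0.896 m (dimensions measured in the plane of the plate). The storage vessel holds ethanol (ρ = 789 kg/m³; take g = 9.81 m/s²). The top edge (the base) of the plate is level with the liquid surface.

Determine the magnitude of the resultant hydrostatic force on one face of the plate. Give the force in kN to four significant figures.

F ≈ 2.316 kN

γ = ρg = 789 × 9.81 / 1000 = 7.74009 kN/m³.
The plate makes 37° with the vertical, i.e. θ = 90° − 37° = 53° to the horizontal. Measuring y along the incline from the free-surface line, vertical depth h = y·sinθ with sinθ = 0.798636.
With the apex down, the centroid sits h/3 = 0.896/3 = 0.298667 m below the base (the top edge), so y_c = 0.298667 m and h_c = 0.298667 × 0.798636 = 0.238526 m.
A = ½ × 2.8 × 0.896 = 1.2544 m².
Resultant F = γ·h_c·A = 7.74009 × 0.238526 × 1.2544 = 2.31589 kN.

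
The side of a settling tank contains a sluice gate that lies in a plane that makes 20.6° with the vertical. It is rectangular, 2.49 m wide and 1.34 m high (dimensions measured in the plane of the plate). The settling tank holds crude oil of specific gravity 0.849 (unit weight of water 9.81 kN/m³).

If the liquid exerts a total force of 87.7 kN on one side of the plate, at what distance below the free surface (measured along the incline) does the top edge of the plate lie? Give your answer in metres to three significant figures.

y_top ≈ 2.70 m

γ = 0.849 × 9.81 = 8.32869 kN/m³.
A = 2.49 × 1.34 = 3.3366 m².
From F = γ·h_c·A, the centroid depth is h_c = 87.7/(8.32869 × 3.3366) = 3.15587 m.
The plate makes 20.6° with the vertical, i.e. θ = 90° − 20.6° = 69.4° to the horizontal. Measuring y along the incline from the free-surface line, vertical depth h = y·sinθ with sinθ = 0.936060.
Along the incline, y_c = h_c/sinθ = 3.15587/0.936060 = 3.37144 m.
The centroid lies 1.34/2 = 0.67 m below the top edge, so the top edge sits at y_top = 3.37144 − 0.67 = 2.70144 m along the incline.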